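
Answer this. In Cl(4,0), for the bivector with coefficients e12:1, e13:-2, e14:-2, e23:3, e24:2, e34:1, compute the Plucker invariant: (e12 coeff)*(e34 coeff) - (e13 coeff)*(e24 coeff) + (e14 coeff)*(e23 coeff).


Plucker relation: af - be + cd
a*f = 1*1 = 1
b*e = (-2)*2 = -4
c*d = (-2)*3 = -6
af - be + cd = 1 - (-4) + (-6)
= -1


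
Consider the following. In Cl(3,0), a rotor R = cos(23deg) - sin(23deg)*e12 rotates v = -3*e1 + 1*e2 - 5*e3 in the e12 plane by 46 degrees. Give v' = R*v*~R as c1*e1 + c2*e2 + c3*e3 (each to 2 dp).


Rotor R = cos(23deg) - sin(23deg)*e12
Rotation angle theta = 2 * 23 = 46 degrees in the e12 plane (e1 -> e2).
The component perpendicular to the plane (e3) is invariant: v'_3 = v3 = -5.00
cos(46deg) = 0.6947, sin(46deg) = 0.7193
v'_1 = v1*cos(theta) - v2*sin(theta) = -3*0.6947 - 1*0.7193 = -2.80
v'_2 = v1*sin(theta) + v2*cos(theta) = -3*0.7193 + 1*0.6947 = -1.46
v' = -2.80*e1 - 1.46*e2 - 5.00*e3


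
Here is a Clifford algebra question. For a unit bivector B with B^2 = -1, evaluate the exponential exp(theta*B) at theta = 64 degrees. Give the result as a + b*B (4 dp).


For a unit bivector B with B^2 = -1, the exponential series gives
e^(theta*B) = cos(theta) + sin(theta)*B (the GA analogue of Euler's formula).
theta = 64 degrees = 1.117011 rad
cos(64 deg) = 0.4384
sin(64 deg) = 0.8988
exp(theta*B) = 0.4384 + 0.8988*B


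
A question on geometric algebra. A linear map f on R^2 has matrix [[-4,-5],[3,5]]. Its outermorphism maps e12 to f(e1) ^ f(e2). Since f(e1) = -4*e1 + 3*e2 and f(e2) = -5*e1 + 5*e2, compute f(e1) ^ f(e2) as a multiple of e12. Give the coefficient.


The outermorphism of a linear map f sends e1^e2 to f(e1)^f(e2).
f(e1) = -4*e1 + 3*e2
f(e2) = -5*e1 + 5*e2
f(e1) ^ f(e2) = (-4*e1 + 3*e2) ^ (-5*e1 + 5*e2)
= (-4)*5*e12 + 3*(-5)*e21
= (-20 - (-15))*e12
= -5*e12
Coefficient = -5


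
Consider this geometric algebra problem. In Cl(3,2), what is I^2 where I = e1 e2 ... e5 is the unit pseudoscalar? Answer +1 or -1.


The pseudoscalar I = e1...e_n (product of all n generators) of Cl(p,q) satisfies I^2 = (-1)^(q + n(n-1)/2).
p = 3, q = 2, n = p + q = 5
n(n-1)/2 = 5 * 4 / 2 = 10
Exponent = q + n(n-1)/2 = 2 + 10 = 12
I^2 = (-1)^12 = +1


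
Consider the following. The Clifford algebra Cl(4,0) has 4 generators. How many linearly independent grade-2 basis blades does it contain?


Number of grade-k basis blades in Cl(p,q) with n = p + q is C(n, k).
n = 4 + 0 = 4
C(4, 2) = 4! / (2! * 2!)
= 24 / (2 * 2)
= 6


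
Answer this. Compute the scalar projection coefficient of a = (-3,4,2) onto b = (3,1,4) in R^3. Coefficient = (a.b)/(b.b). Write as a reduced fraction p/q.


Projection coefficient = (a . b) / (b . b)
a . b = (-3)*3 + 4*1 + 2*4
= -9 + 4 + 8 = 3
b . b = 3^2 + 1^2 + 4^2
= 9 + 1 + 16 = 26
Coefficient = 3/26
In lowest terms: 3/26


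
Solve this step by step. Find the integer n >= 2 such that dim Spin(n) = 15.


dim Spin(n) = dim so(n) = n(n-1)/2.
Solve n(n-1)/2 = 15, i.e. n^2 - n - 30 = 0.
Discriminant = 1 + 8*15 = 121
n = (1 + sqrt(121))/2 = (1 + 11)/2 = 6


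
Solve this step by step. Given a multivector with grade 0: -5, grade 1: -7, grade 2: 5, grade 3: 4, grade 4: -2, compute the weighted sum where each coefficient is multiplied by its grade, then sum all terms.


Grade-weighted sum = sum of grade_k * coefficient_k
0*(-5) = 0
1*(-7) = -7
2*5 = 10
3*4 = 12
4*(-2) = -8
Total = 0 + (-7) + 10 + 12 + (-8) = 7


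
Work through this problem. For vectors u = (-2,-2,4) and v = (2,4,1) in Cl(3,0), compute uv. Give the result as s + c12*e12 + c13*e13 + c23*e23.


In Cl(3,0): e_i^2 = 1, e_ie_j = -e_je_i for i != j.
Scalar part = u . v = (-2)*2 + (-2)*4 + 4*1
= -4 + (-8) + 4 = -8
e12 coeff = (-2)*4 - (-2)*2 = -8 - (-4) = -4
e13 coeff = (-2)*1 - 4*2 = -2 - 8 = -10
e23 coeff = (-2)*1 - 4*4 = -2 - 16 = -18
uv = -8 - 4*e12 - 10*e13 - 18*e23


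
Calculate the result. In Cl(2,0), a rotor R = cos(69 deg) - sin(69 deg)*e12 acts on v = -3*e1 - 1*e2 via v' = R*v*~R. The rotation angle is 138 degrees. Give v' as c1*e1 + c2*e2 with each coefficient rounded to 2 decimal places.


Rotor R = cos(69deg) - sin(69deg)*e12
Rotation angle theta = 2 * 69 = 138 degrees
v' = R*v*~R rotates v by theta.
cos(138deg) = -0.7431, sin(138deg) = 0.6691
v'_1 = -3*cos(138deg) - (-1)*sin(138deg)
= -3*(-0.7431) - (-1)*0.6691
= 2.90
v'_2 = -3*sin(138deg) + (-1)*cos(138deg)
= -3*0.6691 + (-1)*(-0.7431)
= -1.26
v' = 2.90*e1 - 1.26*e2


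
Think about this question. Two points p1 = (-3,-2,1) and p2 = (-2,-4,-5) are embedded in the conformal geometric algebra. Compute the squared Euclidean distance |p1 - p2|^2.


p1 - p2 = (-1, 2, 6)
|p1 - p2|^2 = (-1)^2 + 2^2 + 6^2
= 1 + 4 + 36
= 41


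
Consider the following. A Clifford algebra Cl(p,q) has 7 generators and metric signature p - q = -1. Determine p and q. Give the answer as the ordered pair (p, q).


We need p + q = 7 and p - q = -1.
Adding: 2p = 7 + (-1) = 6, so p = 3.
Then q = 7 - 3 = 4.
(p, q) = (3, 4)


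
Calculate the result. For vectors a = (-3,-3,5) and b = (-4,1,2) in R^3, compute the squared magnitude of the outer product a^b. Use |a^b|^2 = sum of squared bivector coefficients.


a wedge b = (a1*b2 - a2*b1)*e12 + (a1*b3 - a3*b1)*e13 + (a2*b3 - a3*b2)*e23
e12 coeff: (-3)*1 - (-3)*(-4) = -3 - 12 = -15
e13 coeff: (-3)*2 - 5*(-4) = -6 - (-20) = 14
e23 coeff: (-3)*2 - 5*1 = -6 - 5 = -11
|a wedge b|^2 = (-15)^2 + 14^2 + (-11)^2
= 225 + 196 + 121
= 542


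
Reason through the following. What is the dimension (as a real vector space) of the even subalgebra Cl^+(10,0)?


Even subalgebra dimension = 2^(n-1)
n = 10 + 0 = 10
2^(10 - 1) = 2^9 = 512
Verification: sum of C(10,k) for even k = 1 + 45 + 210 + 210 + 45 + 1 = 512
Result = 512


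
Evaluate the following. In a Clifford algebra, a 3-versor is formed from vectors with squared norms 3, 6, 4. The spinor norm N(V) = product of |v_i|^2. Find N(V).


Spinor norm N(V) = |v1|^2 * |v2|^2 * ... * |v3|^2
= 3 * 6 * 4
Running product: 3, 18, 72
N(V) = 72


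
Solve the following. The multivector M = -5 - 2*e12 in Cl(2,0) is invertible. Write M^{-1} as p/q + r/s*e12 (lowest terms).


M = -5 - 2*e12, where e12^2 = -1.
Since M commutes with its reverse ~M = a - b*e12, M * ~M = a^2 - b^2*e12^2 = a^2 + b^2.
So M^{-1} = ~M / (a^2 + b^2) = (a - b*e12)/(a^2 + b^2).
a^2 + b^2 = 25 + 4 = 29
Scalar part = -5/29 = -5/29
Bivector coeff = 2/29 = 2/29
M^{-1} = -5/29 + 2/29*e12


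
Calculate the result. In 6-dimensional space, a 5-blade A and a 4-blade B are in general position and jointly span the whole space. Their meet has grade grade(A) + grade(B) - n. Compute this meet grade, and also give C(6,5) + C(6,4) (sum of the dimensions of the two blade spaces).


Meet grade = grade(A) + grade(B) - n
= 5 + 4 - 6 = 3
C(6,5) = 6
C(6,4) = 15
dim_A + dim_B = 6 + 15 = 21


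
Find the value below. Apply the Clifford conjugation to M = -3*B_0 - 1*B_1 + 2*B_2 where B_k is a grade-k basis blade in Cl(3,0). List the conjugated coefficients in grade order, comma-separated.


Clifford conjugate sign for grade k: (-1)^(k(k+1)/2)
Grade 0: (-1)^(0*1/2) = (-1)^0 = 1, coeff -3 -> -3
Grade 1: (-1)^(1*2/2) = (-1)^1 = -1, coeff -1 -> 1
Grade 2: (-1)^(2*3/2) = (-1)^3 = -1, coeff 2 -> -2
Conjugated coefficients: -3, 1, -2


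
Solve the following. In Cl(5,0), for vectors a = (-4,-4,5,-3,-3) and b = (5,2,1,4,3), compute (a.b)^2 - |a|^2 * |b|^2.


a . b = (-4)*5 + (-4)*2 + 5*1 + (-3)*4 + (-3)*3
= -20 + (-8) + 5 + (-12) + (-9) = -44
|a|^2 = (-4)^2 + (-4)^2 + 5^2 + (-3)^2 + (-3)^2 = 75
|b|^2 = 5^2 + 2^2 + 1^2 + 4^2 + 3^2 = 55
(a.b)^2 = (-44)^2 = 1936
|a|^2 * |b|^2 = 75 * 55 = 4125
Result = 1936 - 4125 = -2189


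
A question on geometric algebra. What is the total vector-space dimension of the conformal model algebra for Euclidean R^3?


The conformal model of R^3 uses Cl(4,1): the 3 Euclidean generators plus two extra orthogonal generators e+ (e+^2 = +1) and e- (e-^2 = -1), from which the null vectors e0, einf are built.
Number of generators m = 3 + 2 = 5.
dim Cl(p,q) = 2^m = 2^5 = 32


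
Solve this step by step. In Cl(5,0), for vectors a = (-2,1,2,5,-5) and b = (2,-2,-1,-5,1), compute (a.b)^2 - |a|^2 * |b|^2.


a . b = (-2)*2 + 1*(-2) + 2*(-1) + 5*(-5) + (-5)*1
= -4 + (-2) + (-2) + (-25) + (-5) = -38
|a|^2 = (-2)^2 + 1^2 + 2^2 + 5^2 + (-5)^2 = 59
|b|^2 = 2^2 + (-2)^2 + (-1)^2 + (-5)^2 + 1^2 = 35
(a.b)^2 = (-38)^2 = 1444
|a|^2 * |b|^2 = 59 * 35 = 2065
Result = 1444 - 2065 = -621


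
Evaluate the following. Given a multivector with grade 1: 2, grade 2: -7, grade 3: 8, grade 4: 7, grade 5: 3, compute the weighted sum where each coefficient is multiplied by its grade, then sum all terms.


Grade-weighted sum = sum of grade_k * coefficient_k
1*2 = 2
2*(-7) = -14
3*8 = 24
4*7 = 28
5*3 = 15
Total = 2 + (-14) + 24 + 28 + 15 = 55


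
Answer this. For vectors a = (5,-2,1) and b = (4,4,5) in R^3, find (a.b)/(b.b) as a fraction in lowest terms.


Projection coefficient = (a . b) / (b . b)
a . b = 5*4 + (-2)*4 + 1*5
= 20 + (-8) + 5 = 17
b . b = 4^2 + 4^2 + 5^2
= 16 + 16 + 25 = 57
Coefficient = 17/57
In lowest terms: 17/57


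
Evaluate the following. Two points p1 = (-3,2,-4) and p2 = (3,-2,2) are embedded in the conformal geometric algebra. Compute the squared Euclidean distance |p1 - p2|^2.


p1 - p2 = (-6, 4, -6)
|p1 - p2|^2 = (-6)^2 + 4^2 + (-6)^2
= 36 + 16 + 36
= 88


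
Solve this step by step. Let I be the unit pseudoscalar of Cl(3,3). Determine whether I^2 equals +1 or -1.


The pseudoscalar I = e1...e_n (product of all n generators) of Cl(p,q) satisfies I^2 = (-1)^(q + n(n-1)/2).
p = 3, q = 3, n = p + q = 6
n(n-1)/2 = 6 * 5 / 2 = 15
Exponent = q + n(n-1)/2 = 3 + 15 = 18
I^2 = (-1)^18 = +1


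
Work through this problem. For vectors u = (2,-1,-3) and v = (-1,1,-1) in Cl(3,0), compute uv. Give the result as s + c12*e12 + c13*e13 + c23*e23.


In Cl(3,0): e_i^2 = 1, e_ie_j = -e_je_i for i != j.
Scalar part = u . v = 2*(-1) + (-1)*1 + (-3)*(-1)
= -2 + (-1) + 3 = 0
e12 coeff = 2*1 - (-1)*(-1) = 2 - 1 = 1
e13 coeff = 2*(-1) - (-3)*(-1) = -2 - 3 = -5
e23 coeff = (-1)*(-1) - (-3)*1 = 1 - (-3) = 4
uv = 0 + 1*e12 - 5*e13 + 4*e23


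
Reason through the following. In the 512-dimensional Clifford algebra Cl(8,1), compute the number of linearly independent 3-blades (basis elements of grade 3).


Number of grade-k basis blades in Cl(p,q) with n = p + q is C(n, k).
n = 8 + 1 = 9
C(9, 3) = 9! / (3! * 6!)
= 362880 / (6 * 720)
= 84


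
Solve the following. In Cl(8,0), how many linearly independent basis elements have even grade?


Even subalgebra dimension = 2^(n-1)
n = 8 + 0 = 8
2^(8 - 1) = 2^7 = 128
Verification: sum of C(8,k) for even k = 1 + 28 + 70 + 28 + 1 = 128
Result = 128


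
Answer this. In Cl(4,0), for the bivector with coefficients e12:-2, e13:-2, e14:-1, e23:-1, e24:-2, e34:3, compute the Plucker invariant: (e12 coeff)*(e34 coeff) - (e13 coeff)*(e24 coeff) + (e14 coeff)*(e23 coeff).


Plucker relation: af - be + cd
a*f = (-2)*3 = -6
b*e = (-2)*(-2) = 4
c*d = (-1)*(-1) = 1
af - be + cd = -6 - 4 + 1
= -9


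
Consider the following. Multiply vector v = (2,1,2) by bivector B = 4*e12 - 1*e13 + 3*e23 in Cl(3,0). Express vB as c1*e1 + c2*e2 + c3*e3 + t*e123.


vB has grade-1 (vector) and grade-3 (trivector) parts: vB = (v _| B) + (v ^ B).
Vector part <vB>_1:
  e1: -v2*b12 - v3*b13 = -(1)*(4) - (2)*(-1) = -2
  e2: v1*b12 - v3*b23 = (2)*(4) - (2)*(3) = 2
  e3: v1*b13 + v2*b23 = (2)*(-1) + (1)*(3) = 1
Trivector part <vB>_3:
  e123: v1*b23 - v2*b13 + v3*b12 = (2)*(3) - (1)*(-1) + (2)*(4) = 15
vB = -2*e1 + 2*e2 + 1*e3 + 15*e123


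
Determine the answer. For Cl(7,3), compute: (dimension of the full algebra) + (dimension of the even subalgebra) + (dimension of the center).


n = 7 + 3 = 10
Total dim = 2^10 = 1024
Even subalgebra dim = 2^9 = 512
n is even, so center dim = 1
Sum = 1024 + 512 + 1 = 1537


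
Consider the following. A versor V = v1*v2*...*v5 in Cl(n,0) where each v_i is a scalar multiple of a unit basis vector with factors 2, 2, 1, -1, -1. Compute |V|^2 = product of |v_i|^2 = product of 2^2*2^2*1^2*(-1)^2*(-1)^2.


Each vector v_i has |v_i|^2 = s_i^2
Squared scales: 2^2 = 4, 2^2 = 4, 1^2 = 1, (-1)^2 = 1, (-1)^2 = 1
|V|^2 = 4 * 4 * 1 * 1 * 1
= 16


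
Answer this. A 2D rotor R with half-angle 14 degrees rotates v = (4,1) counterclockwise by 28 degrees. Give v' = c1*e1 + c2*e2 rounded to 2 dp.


Rotor R = cos(14deg) - sin(14deg)*e12
Rotation angle theta = 2 * 14 = 28 degrees
v' = R*v*~R rotates v by theta.
cos(28deg) = 0.8829, sin(28deg) = 0.4695
v'_1 = 4*cos(28deg) - 1*sin(28deg)
= 4*0.8829 - 1*0.4695
= 3.06
v'_2 = 4*sin(28deg) + 1*cos(28deg)
= 4*0.4695 + 1*0.8829
= 2.76
v' = 3.06*e1 + 2.76*e2


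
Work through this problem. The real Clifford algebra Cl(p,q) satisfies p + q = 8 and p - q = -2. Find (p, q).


We need p + q = 8 and p - q = -2.
Adding: 2p = 8 + (-2) = 6, so p = 3.
Then q = 8 - 3 = 5.
(p, q) = (3, 5)


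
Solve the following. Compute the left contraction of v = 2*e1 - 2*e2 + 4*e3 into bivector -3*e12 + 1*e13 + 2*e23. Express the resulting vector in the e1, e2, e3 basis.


Left contraction v _| B = <vB>_1 (grade-1 part of the geometric product vB).
Using e1_|e12 = e2, e2_|e12 = -e1, e1_|e13 = e3, e3_|e13 = -e1, e2_|e23 = e3, e3_|e23 = -e2:
e1 coeff: -v2*b12 - v3*b13 = -(-2)*(-3) - (4)*(1) = -10
e2 coeff: v1*b12 - v3*b23 = (2)*(-3) - (4)*(2) = -14
e3 coeff: v1*b13 + v2*b23 = (2)*(1) + (-2)*(2) = -2
v _| B = -10*e1 - 14*e2 - 2*e3


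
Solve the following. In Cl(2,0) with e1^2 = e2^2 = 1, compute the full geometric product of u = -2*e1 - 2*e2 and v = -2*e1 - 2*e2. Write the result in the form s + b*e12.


Expand: (-2*e1 - 2*e2)(-2*e1 - 2*e2)
= (-2)*(-2)*e1e1 + (-2)*(-2)*e1e2 + (-2)*(-2)*e2e1 + (-2)*(-2)*e2e2
Using e1^2 = e2^2 = 1, e2e1 = -e1e2:
Scalar part s = (-2)*(-2) + (-2)*(-2) = 4 + 4 = 8
Bivector part b = (-2)*(-2) - (-2)*(-2) = 4 - 4 = 0
uv = 8 + 0*e12


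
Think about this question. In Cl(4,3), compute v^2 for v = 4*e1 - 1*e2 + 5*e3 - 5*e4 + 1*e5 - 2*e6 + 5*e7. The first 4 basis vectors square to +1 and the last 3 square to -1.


v^2 = sum of c_i^2 * e_i^2
Positive signature terms (e_i^2 = +1): 4^2 + (-1)^2 + 5^2 + (-5)^2 = 67
Negative signature terms (e_j^2 = -1): 1^2 + (-2)^2 + 5^2 = 30
v^2 = 67 - 30 = 37


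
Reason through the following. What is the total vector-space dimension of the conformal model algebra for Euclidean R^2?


The conformal model of R^2 uses Cl(3,1): the 2 Euclidean generators plus two extra orthogonal generators e+ (e+^2 = +1) and e- (e-^2 = -1), from which the null vectors e0, einf are built.
Number of generators m = 2 + 2 = 4.
dim Cl(p,q) = 2^m = 2^4 = 16


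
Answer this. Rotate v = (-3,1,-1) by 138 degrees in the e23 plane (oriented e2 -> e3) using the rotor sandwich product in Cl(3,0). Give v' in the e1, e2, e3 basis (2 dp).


Rotor R = cos(69deg) - sin(69deg)*e23
Rotation angle theta = 2 * 69 = 138 degrees in the e23 plane (e2 -> e3).
The component perpendicular to the plane (e1) is invariant: v'_1 = v1 = -3.00
cos(138deg) = -0.7431, sin(138deg) = 0.6691
v'_2 = v2*cos(theta) - v3*sin(theta) = 1*(-0.7431) - (-1)*0.6691 = -0.07
v'_3 = v2*sin(theta) + v3*cos(theta) = 1*0.6691 + (-1)*(-0.7431) = 1.41
v' = -3.00*e1 - 0.07*e2 + 1.41*e3


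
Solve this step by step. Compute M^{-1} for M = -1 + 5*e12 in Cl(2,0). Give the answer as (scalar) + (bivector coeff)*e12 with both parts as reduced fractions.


M = -1 + 5*e12, where e12^2 = -1.
Since M commutes with its reverse ~M = a - b*e12, M * ~M = a^2 - b^2*e12^2 = a^2 + b^2.
So M^{-1} = ~M / (a^2 + b^2) = (a - b*e12)/(a^2 + b^2).
a^2 + b^2 = 1 + 25 = 26
Scalar part = -1/26 = -1/26
Bivector coeff = -5/26 = -5/26
M^{-1} = -1/26 - 5/26*e12


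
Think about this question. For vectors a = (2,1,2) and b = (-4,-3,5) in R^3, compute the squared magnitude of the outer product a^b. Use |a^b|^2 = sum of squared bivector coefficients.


a wedge b = (a1*b2 - a2*b1)*e12 + (a1*b3 - a3*b1)*e13 + (a2*b3 - a3*b2)*e23
e12 coeff: 2*(-3) - 1*(-4) = -6 - (-4) = -2
e13 coeff: 2*5 - 2*(-4) = 10 - (-8) = 18
e23 coeff: 1*5 - 2*(-3) = 5 - (-6) = 11
|a wedge b|^2 = (-2)^2 + 18^2 + 11^2
= 4 + 324 + 121
= 449


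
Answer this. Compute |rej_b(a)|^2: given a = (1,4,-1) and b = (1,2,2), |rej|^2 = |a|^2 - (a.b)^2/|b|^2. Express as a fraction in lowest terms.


|a|^2 = 1^2 + 4^2 + (-1)^2 = 18
|b|^2 = 1^2 + 2^2 + 2^2 = 9
a . b = 1*1 + 4*2 + (-1)*2 = 7
(a.b)^2 = 7^2 = 49
|rej|^2 = 18 - 49/9
= (162 - 49)/9
= 113/9
In lowest terms: 113/9


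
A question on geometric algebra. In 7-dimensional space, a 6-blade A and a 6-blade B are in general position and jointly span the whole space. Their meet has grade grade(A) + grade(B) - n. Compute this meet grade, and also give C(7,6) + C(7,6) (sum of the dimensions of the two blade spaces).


Meet grade = grade(A) + grade(B) - n
= 6 + 6 - 7 = 5
C(7,6) = 7
C(7,6) = 7
dim_A + dim_B = 7 + 7 = 14


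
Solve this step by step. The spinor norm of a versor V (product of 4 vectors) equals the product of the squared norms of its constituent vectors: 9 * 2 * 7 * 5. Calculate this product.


Spinor norm N(V) = |v1|^2 * |v2|^2 * ... * |v4|^2
= 9 * 2 * 7 * 5
Running product: 9, 18, 126, 630
N(V) = 630


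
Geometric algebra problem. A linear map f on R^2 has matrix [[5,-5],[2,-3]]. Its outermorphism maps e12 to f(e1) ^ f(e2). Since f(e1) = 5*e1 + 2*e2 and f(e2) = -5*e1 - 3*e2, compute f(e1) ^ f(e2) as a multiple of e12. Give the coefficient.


The outermorphism of a linear map f sends e1^e2 to f(e1)^f(e2).
f(e1) = 5*e1 + 2*e2
f(e2) = -5*e1 - 3*e2
f(e1) ^ f(e2) = (5*e1 + 2*e2) ^ (-5*e1 - 3*e2)
= 5*(-3)*e12 + 2*(-5)*e21
= (-15 - (-10))*e12
= -5*e12
Coefficient = -5


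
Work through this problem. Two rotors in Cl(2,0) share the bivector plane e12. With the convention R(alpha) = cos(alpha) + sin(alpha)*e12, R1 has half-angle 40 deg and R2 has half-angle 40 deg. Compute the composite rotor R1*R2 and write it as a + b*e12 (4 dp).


Same-plane rotors commute and their half-angles add:
R1*R2 = cos(a1 + a2) + sin(a1 + a2)*e12.
a1 + a2 = 40 + 40 = 80 deg
cos(80 deg) = 0.1736
sin(80 deg) = 0.9848
R1*R2 = 0.1736 + 0.9848*e12


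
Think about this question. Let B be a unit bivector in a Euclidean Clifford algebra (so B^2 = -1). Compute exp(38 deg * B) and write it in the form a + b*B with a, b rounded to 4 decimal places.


For a unit bivector B with B^2 = -1, the exponential series gives
e^(theta*B) = cos(theta) + sin(theta)*B (the GA analogue of Euler's formula).
theta = 38 degrees = 0.663225 rad
cos(38 deg) = 0.7880
sin(38 deg) = 0.6157
exp(theta*B) = 0.7880 + 0.6157*B


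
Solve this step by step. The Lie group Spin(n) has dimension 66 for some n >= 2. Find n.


dim Spin(n) = dim so(n) = n(n-1)/2.
Solve n(n-1)/2 = 66, i.e. n^2 - n - 132 = 0.
Discriminant = 1 + 8*66 = 529
n = (1 + sqrt(529))/2 = (1 + 23)/2 = 12


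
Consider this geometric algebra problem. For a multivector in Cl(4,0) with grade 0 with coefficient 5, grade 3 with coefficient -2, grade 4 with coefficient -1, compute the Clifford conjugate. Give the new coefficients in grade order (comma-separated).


Clifford conjugate sign for grade k: (-1)^(k(k+1)/2)
Grade 0: (-1)^(0*1/2) = (-1)^0 = 1, coeff 5 -> 5
Grade 3: (-1)^(3*4/2) = (-1)^6 = 1, coeff -2 -> -2
Grade 4: (-1)^(4*5/2) = (-1)^10 = 1, coeff -1 -> -1
Conjugated coefficients: 5, -2, -1


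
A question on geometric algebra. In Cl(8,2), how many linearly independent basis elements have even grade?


Even subalgebra dimension = 2^(n-1)
n = 8 + 2 = 10
2^(10 - 1) = 2^9 = 512
Verification: sum of C(10,k) for even k = 1 + 45 + 210 + 210 + 45 + 1 = 512
Result = 512


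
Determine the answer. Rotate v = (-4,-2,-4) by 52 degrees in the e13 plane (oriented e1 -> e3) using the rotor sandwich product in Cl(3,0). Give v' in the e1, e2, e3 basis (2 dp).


Rotor R = cos(26deg) - sin(26deg)*e13
Rotation angle theta = 2 * 26 = 52 degrees in the e13 plane (e1 -> e3).
The component perpendicular to the plane (e2) is invariant: v'_2 = v2 = -2.00
cos(52deg) = 0.6157, sin(52deg) = 0.7880
v'_1 = v1*cos(theta) - v3*sin(theta) = -4*0.6157 - (-4)*0.7880 = 0.69
v'_3 = v1*sin(theta) + v3*cos(theta) = -4*0.7880 + (-4)*0.6157 = -5.61
v' = 0.69*e1 - 2.00*e2 - 5.61*e3


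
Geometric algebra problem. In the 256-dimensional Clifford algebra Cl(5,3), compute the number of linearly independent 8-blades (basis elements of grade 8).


Number of grade-k basis blades in Cl(p,q) with n = p + q is C(n, k).
n = 5 + 3 = 8
C(8, 8) = 8! / (8! * 0!)
= 40320 / (40320 * 1)
= 1


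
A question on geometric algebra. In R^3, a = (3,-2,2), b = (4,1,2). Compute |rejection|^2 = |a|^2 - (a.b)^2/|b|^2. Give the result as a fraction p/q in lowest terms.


|a|^2 = 3^2 + (-2)^2 + 2^2 = 17
|b|^2 = 4^2 + 1^2 + 2^2 = 21
a . b = 3*4 + (-2)*1 + 2*2 = 14
(a.b)^2 = 14^2 = 196
|rej|^2 = 17 - 196/21
= (357 - 196)/21
= 161/21
In lowest terms: 23/3


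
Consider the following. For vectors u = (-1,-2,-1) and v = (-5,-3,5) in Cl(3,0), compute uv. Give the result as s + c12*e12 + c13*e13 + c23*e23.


In Cl(3,0): e_i^2 = 1, e_ie_j = -e_je_i for i != j.
Scalar part = u . v = (-1)*(-5) + (-2)*(-3) + (-1)*5
= 5 + 6 + (-5) = 6
e12 coeff = (-1)*(-3) - (-2)*(-5) = 3 - 10 = -7
e13 coeff = (-1)*5 - (-1)*(-5) = -5 - 5 = -10
e23 coeff = (-2)*5 - (-1)*(-3) = -10 - 3 = -13
uv = 6 - 7*e12 - 10*e13 - 13*e23


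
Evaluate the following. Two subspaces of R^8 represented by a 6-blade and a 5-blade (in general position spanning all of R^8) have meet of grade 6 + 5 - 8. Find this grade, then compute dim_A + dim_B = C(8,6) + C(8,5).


Meet grade = grade(A) + grade(B) - n
= 6 + 5 - 8 = 3
C(8,6) = 28
C(8,5) = 56
dim_A + dim_B = 28 + 56 = 84


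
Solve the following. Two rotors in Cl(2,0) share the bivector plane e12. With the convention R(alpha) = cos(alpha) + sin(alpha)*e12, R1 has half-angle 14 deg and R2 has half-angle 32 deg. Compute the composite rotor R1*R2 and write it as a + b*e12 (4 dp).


Same-plane rotors commute and their half-angles add:
R1*R2 = cos(a1 + a2) + sin(a1 + a2)*e12.
a1 + a2 = 14 + 32 = 46 deg
cos(46 deg) = 0.6947
sin(46 deg) = 0.7193
R1*R2 = 0.6947 + 0.7193*e12


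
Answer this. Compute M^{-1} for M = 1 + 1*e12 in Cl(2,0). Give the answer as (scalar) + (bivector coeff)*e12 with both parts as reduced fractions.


M = 1 + 1*e12, where e12^2 = -1.
Since M commutes with its reverse ~M = a - b*e12, M * ~M = a^2 - b^2*e12^2 = a^2 + b^2.
So M^{-1} = ~M / (a^2 + b^2) = (a - b*e12)/(a^2 + b^2).
a^2 + b^2 = 1 + 1 = 2
Scalar part = 1/2 = 1/2
Bivector coeff = -1/2 = -1/2
M^{-1} = 1/2 - 1/2*e12


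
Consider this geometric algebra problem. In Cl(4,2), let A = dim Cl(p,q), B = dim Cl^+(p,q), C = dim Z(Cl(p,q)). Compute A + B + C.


n = 4 + 2 = 6
Total dim = 2^6 = 64
Even subalgebra dim = 2^5 = 32
n is even, so center dim = 1
Sum = 64 + 32 + 1 = 97


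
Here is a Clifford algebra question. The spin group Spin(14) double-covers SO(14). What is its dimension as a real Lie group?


Spin(n) double-covers SO(n); both have Lie algebra so(n) of dimension n(n-1)/2.
n = 14
n(n-1) = 14 * 13 = 182
dim Spin(14) = 182/2 = 91


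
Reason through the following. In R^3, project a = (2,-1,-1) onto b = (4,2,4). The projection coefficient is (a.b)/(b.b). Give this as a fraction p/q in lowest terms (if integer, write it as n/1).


Projection coefficient = (a . b) / (b . b)
a . b = 2*4 + (-1)*2 + (-1)*4
= 8 + (-2) + (-4) = 2
b . b = 4^2 + 2^2 + 4^2
= 16 + 4 + 16 = 36
Coefficient = 2/36
In lowest terms: 1/18


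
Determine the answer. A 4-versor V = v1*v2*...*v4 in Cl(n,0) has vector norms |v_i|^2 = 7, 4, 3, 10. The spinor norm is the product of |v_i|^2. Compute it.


Spinor norm N(V) = |v1|^2 * |v2|^2 * ... * |v4|^2
= 7 * 4 * 3 * 10
Running product: 7, 28, 84, 840
N(V) = 840


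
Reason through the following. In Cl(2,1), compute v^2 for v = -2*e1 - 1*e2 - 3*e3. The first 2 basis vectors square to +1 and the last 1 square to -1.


v^2 = sum of c_i^2 * e_i^2
Positive signature terms (e_i^2 = +1): (-2)^2 + (-1)^2 = 5
Negative signature terms (e_j^2 = -1): (-3)^2 = 9
v^2 = 5 - 9 = -4


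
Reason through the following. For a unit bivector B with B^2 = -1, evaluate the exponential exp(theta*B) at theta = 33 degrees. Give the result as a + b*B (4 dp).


For a unit bivector B with B^2 = -1, the exponential series gives
e^(theta*B) = cos(theta) + sin(theta)*B (the GA analogue of Euler's formula).
theta = 33 degrees = 0.575959 rad
cos(33 deg) = 0.8387
sin(33 deg) = 0.5446
exp(theta*B) = 0.8387 + 0.5446*B


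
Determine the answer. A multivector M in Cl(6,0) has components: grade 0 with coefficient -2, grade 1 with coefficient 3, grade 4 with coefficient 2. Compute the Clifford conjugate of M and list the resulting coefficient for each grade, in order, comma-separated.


Clifford conjugate sign for grade k: (-1)^(k(k+1)/2)
Grade 0: (-1)^(0*1/2) = (-1)^0 = 1, coeff -2 -> -2
Grade 1: (-1)^(1*2/2) = (-1)^1 = -1, coeff 3 -> -3
Grade 4: (-1)^(4*5/2) = (-1)^10 = 1, coeff 2 -> 2
Conjugated coefficients: -2, -3, 2


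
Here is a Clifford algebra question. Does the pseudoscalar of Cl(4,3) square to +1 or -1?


The pseudoscalar I = e1...e_n (product of all n generators) of Cl(p,q) satisfies I^2 = (-1)^(q + n(n-1)/2).
p = 4, q = 3, n = p + q = 7
n(n-1)/2 = 7 * 6 / 2 = 21
Exponent = q + n(n-1)/2 = 3 + 21 = 24
I^2 = (-1)^24 = +1


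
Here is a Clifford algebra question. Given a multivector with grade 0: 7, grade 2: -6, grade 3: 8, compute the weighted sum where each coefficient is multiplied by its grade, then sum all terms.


Grade-weighted sum = sum of grade_k * coefficient_k
0*7 = 0
2*(-6) = -12
3*8 = 24
Total = 0 + (-12) + 24 = 12


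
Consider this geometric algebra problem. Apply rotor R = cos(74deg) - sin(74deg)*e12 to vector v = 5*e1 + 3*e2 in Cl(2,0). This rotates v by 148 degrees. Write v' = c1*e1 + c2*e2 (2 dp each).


Rotor R = cos(74deg) - sin(74deg)*e12
Rotation angle theta = 2 * 74 = 148 degrees
v' = R*v*~R rotates v by theta.
cos(148deg) = -0.8480, sin(148deg) = 0.5299
v'_1 = 5*cos(148deg) - 3*sin(148deg)
= 5*(-0.8480) - 3*0.5299
= -5.83
v'_2 = 5*sin(148deg) + 3*cos(148deg)
= 5*0.5299 + 3*(-0.8480)
= 0.11
v' = -5.83*e1 + 0.11*e2


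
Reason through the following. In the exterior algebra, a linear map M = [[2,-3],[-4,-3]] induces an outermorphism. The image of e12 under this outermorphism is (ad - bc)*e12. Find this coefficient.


The outermorphism of a linear map f sends e1^e2 to f(e1)^f(e2).
f(e1) = 2*e1 - 4*e2
f(e2) = -3*e1 - 3*e2
f(e1) ^ f(e2) = (2*e1 - 4*e2) ^ (-3*e1 - 3*e2)
= 2*(-3)*e12 + (-4)*(-3)*e21
= (-6 - 12)*e12
= -18*e12
Coefficient = -18


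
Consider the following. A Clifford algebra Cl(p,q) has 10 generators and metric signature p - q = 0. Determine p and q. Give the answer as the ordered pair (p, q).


We need p + q = 10 and p - q = 0.
Adding: 2p = 10 + 0 = 10, so p = 5.
Then q = 10 - 5 = 5.
(p, q) = (5, 5)


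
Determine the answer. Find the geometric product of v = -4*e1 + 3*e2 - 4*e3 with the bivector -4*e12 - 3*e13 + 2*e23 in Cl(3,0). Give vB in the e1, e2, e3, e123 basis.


vB has grade-1 (vector) and grade-3 (trivector) parts: vB = (v _| B) + (v ^ B).
Vector part <vB>_1:
  e1: -v2*b12 - v3*b13 = -(3)*(-4) - (-4)*(-3) = 0
  e2: v1*b12 - v3*b23 = (-4)*(-4) - (-4)*(2) = 24
  e3: v1*b13 + v2*b23 = (-4)*(-3) + (3)*(2) = 18
Trivector part <vB>_3:
  e123: v1*b23 - v2*b13 + v3*b12 = (-4)*(2) - (3)*(-3) + (-4)*(-4) = 17
vB = 0*e1 + 24*e2 + 18*e3 + 17*e123


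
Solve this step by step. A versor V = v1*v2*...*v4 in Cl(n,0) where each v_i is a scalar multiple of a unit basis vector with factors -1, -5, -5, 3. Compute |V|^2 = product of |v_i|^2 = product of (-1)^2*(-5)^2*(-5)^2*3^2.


Each vector v_i has |v_i|^2 = s_i^2
Squared scales: (-1)^2 = 1, (-5)^2 = 25, (-5)^2 = 25, 3^2 = 9
|V|^2 = 1 * 25 * 25 * 9
= 5625


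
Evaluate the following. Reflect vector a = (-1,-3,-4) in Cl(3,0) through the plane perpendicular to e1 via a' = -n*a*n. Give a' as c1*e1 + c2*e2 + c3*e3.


Reflection formula: a' = -n*a*n, with n = e1 (unit vector, n^2 = 1).
For reflection through hyperplane perp to e1:
The component along e1 flips sign, others stay.
a = (-1, -3, -4)
a' = (1, -3, -4)
a' = 1*e1 - 3*e2 - 4*e3


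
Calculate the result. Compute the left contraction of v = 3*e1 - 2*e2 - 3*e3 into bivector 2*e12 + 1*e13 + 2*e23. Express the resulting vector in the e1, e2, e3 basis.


Left contraction v _| B = <vB>_1 (grade-1 part of the geometric product vB).
Using e1_|e12 = e2, e2_|e12 = -e1, e1_|e13 = e3, e3_|e13 = -e1, e2_|e23 = e3, e3_|e23 = -e2:
e1 coeff: -v2*b12 - v3*b13 = -(-2)*(2) - (-3)*(1) = 7
e2 coeff: v1*b12 - v3*b23 = (3)*(2) - (-3)*(2) = 12
e3 coeff: v1*b13 + v2*b23 = (3)*(1) + (-2)*(2) = -1
v _| B = 7*e1 + 12*e2 - 1*e3


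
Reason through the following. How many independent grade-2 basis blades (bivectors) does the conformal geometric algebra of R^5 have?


The conformal model of R^5 uses Cl(6,1) with m = 5 + 2 = 7 generators.
Number of grade-2 blades = C(m, 2) = C(7, 2)
= 7*6/2 = 21


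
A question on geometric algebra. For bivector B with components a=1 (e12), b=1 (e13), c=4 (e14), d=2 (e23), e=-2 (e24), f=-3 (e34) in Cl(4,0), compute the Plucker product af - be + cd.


Plucker relation: af - be + cd
a*f = 1*(-3) = -3
b*e = 1*(-2) = -2
c*d = 4*2 = 8
af - be + cd = -3 - (-2) + 8
= 7


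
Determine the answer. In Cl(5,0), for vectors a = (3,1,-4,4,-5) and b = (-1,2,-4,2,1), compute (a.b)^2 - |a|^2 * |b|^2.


a . b = 3*(-1) + 1*2 + (-4)*(-4) + 4*2 + (-5)*1
= -3 + 2 + 16 + 8 + (-5) = 18
|a|^2 = 3^2 + 1^2 + (-4)^2 + 4^2 + (-5)^2 = 67
|b|^2 = (-1)^2 + 2^2 + (-4)^2 + 2^2 + 1^2 = 26
(a.b)^2 = 18^2 = 324
|a|^2 * |b|^2 = 67 * 26 = 1742
Result = 324 - 1742 = -1418


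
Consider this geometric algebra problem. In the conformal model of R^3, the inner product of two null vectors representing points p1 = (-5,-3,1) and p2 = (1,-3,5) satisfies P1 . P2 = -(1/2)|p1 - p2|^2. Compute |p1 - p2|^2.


p1 - p2 = (-6, 0, -4)
|p1 - p2|^2 = (-6)^2 + 0^2 + (-4)^2
= 36 + 0 + 16
= 52


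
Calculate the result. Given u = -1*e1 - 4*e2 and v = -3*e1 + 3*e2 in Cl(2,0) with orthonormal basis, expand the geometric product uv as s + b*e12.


Expand: (-1*e1 - 4*e2)(-3*e1 + 3*e2)
= (-1)*(-3)*e1e1 + (-1)*3*e1e2 + (-4)*(-3)*e2e1 + (-4)*3*e2e2
Using e1^2 = e2^2 = 1, e2e1 = -e1e2:
Scalar part s = (-1)*(-3) + (-4)*3 = 3 + (-12) = -9
Bivector part b = (-1)*3 - (-4)*(-3) = -3 - 12 = -15
uv = -9 - 15*e12


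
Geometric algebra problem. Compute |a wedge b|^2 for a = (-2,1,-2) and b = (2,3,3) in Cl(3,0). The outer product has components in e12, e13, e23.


a wedge b = (a1*b2 - a2*b1)*e12 + (a1*b3 - a3*b1)*e13 + (a2*b3 - a3*b2)*e23
e12 coeff: (-2)*3 - 1*2 = -6 - 2 = -8
e13 coeff: (-2)*3 - (-2)*2 = -6 - (-4) = -2
e23 coeff: 1*3 - (-2)*3 = 3 - (-6) = 9
|a wedge b|^2 = (-8)^2 + (-2)^2 + 9^2
= 64 + 4 + 81
= 149


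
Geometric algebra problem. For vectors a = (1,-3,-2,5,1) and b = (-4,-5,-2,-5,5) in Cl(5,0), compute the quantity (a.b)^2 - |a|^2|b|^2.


a . b = 1*(-4) + (-3)*(-5) + (-2)*(-2) + 5*(-5) + 1*5
= -4 + 15 + 4 + (-25) + 5 = -5
|a|^2 = 1^2 + (-3)^2 + (-2)^2 + 5^2 + 1^2 = 40
|b|^2 = (-4)^2 + (-5)^2 + (-2)^2 + (-5)^2 + 5^2 = 95
(a.b)^2 = (-5)^2 = 25
|a|^2 * |b|^2 = 40 * 95 = 3800
Result = 25 - 3800 = -3775


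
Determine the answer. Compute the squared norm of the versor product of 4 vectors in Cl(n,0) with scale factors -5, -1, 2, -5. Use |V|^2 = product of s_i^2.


Each vector v_i has |v_i|^2 = s_i^2
Squared scales: (-5)^2 = 25, (-1)^2 = 1, 2^2 = 4, (-5)^2 = 25
|V|^2 = 25 * 1 * 4 * 25
= 2500


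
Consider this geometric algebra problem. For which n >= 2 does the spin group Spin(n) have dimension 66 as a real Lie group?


dim Spin(n) = dim so(n) = n(n-1)/2.
Solve n(n-1)/2 = 66, i.e. n^2 - n - 132 = 0.
Discriminant = 1 + 8*66 = 529
n = (1 + sqrt(529))/2 = (1 + 23)/2 = 12


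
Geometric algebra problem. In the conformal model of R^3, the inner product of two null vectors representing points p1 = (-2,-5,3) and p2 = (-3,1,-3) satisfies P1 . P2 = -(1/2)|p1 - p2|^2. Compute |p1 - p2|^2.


p1 - p2 = (1, -6, 6)
|p1 - p2|^2 = 1^2 + (-6)^2 + 6^2
= 1 + 36 + 36
= 73


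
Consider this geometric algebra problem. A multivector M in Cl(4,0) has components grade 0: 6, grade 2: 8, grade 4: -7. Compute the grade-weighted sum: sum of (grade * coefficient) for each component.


Grade-weighted sum = sum of grade_k * coefficient_k
0*6 = 0
2*8 = 16
4*(-7) = -28
Total = 0 + 16 + (-28) = -12


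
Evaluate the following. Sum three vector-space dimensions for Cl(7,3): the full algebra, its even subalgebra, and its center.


n = 7 + 3 = 10
Total dim = 2^10 = 1024
Even subalgebra dim = 2^9 = 512
n is even, so center dim = 1
Sum = 1024 + 512 + 1 = 1537


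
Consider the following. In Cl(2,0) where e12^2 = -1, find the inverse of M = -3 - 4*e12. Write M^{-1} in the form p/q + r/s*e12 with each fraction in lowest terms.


M = -3 - 4*e12, where e12^2 = -1.
Since M commutes with its reverse ~M = a - b*e12, M * ~M = a^2 - b^2*e12^2 = a^2 + b^2.
So M^{-1} = ~M / (a^2 + b^2) = (a - b*e12)/(a^2 + b^2).
a^2 + b^2 = 9 + 16 = 25
Scalar part = -3/25 = -3/25
Bivector coeff = 4/25 = 4/25
M^{-1} = -3/25 + 4/25*e12


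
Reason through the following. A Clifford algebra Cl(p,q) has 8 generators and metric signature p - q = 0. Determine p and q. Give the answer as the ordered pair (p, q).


We need p + q = 8 and p - q = 0.
Adding: 2p = 8 + 0 = 8, so p = 4.
Then q = 8 - 4 = 4.
(p, q) = (4, 4)


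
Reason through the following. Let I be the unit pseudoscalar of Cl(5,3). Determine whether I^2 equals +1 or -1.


The pseudoscalar I = e1...e_n (product of all n generators) of Cl(p,q) satisfies I^2 = (-1)^(q + n(n-1)/2).
p = 5, q = 3, n = p + q = 8
n(n-1)/2 = 8 * 7 / 2 = 28
Exponent = q + n(n-1)/2 = 3 + 28 = 31
I^2 = (-1)^31 = -1


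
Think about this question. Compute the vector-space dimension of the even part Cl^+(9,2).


Even subalgebra dimension = 2^(n-1)
n = 9 + 2 = 11
2^(11 - 1) = 2^10 = 1024
Verification: sum of C(11,k) for even k = 1 + 55 + 330 + 462 + 165 + 11 = 1024
Result = 1024


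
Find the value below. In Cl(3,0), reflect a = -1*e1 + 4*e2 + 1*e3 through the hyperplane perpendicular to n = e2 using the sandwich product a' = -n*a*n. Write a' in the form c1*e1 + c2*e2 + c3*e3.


Reflection formula: a' = -n*a*n, with n = e2 (unit vector, n^2 = 1).
For reflection through hyperplane perp to e2:
The component along e2 flips sign, others stay.
a = (-1, 4, 1)
a' = (-1, -4, 1)
a' = -1*e1 - 4*e2 + 1*e3


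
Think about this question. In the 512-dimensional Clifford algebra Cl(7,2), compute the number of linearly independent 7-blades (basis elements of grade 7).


Number of grade-k basis blades in Cl(p,q) with n = p + q is C(n, k).
n = 7 + 2 = 9
C(9, 7) = 9! / (7! * 2!)
= 362880 / (5040 * 2)
= 36


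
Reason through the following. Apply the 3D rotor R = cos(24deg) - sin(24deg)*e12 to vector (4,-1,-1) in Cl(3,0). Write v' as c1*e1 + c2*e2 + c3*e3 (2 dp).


Rotor R = cos(24deg) - sin(24deg)*e12
Rotation angle theta = 2 * 24 = 48 degrees in the e12 plane (e1 -> e2).
The component perpendicular to the plane (e3) is invariant: v'_3 = v3 = -1.00
cos(48deg) = 0.6691, sin(48deg) = 0.7431
v'_1 = v1*cos(theta) - v2*sin(theta) = 4*0.6691 - (-1)*0.7431 = 3.42
v'_2 = v1*sin(theta) + v2*cos(theta) = 4*0.7431 + (-1)*0.6691 = 2.30
v' = 3.42*e1 + 2.30*e2 - 1.00*e3


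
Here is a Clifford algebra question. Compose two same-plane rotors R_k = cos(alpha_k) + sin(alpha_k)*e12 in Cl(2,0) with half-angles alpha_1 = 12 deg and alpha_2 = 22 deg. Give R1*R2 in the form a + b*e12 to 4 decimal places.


Same-plane rotors commute and their half-angles add:
R1*R2 = cos(a1 + a2) + sin(a1 + a2)*e12.
a1 + a2 = 12 + 22 = 34 deg
cos(34 deg) = 0.8290
sin(34 deg) = 0.5592
R1*R2 = 0.8290 + 0.5592*e12


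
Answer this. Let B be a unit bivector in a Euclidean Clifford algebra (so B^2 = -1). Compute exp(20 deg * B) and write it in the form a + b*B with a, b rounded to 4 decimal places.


For a unit bivector B with B^2 = -1, the exponential series gives
e^(theta*B) = cos(theta) + sin(theta)*B (the GA analogue of Euler's formula).
theta = 20 degrees = 0.349066 rad
cos(20 deg) = 0.9397
sin(20 deg) = 0.3420
exp(theta*B) = 0.9397 + 0.3420*B


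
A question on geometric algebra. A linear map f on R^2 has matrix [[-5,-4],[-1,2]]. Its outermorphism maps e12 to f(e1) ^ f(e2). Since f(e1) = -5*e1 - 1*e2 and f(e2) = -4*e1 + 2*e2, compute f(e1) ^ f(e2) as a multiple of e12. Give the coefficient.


The outermorphism of a linear map f sends e1^e2 to f(e1)^f(e2).
f(e1) = -5*e1 - 1*e2
f(e2) = -4*e1 + 2*e2
f(e1) ^ f(e2) = (-5*e1 - 1*e2) ^ (-4*e1 + 2*e2)
= (-5)*2*e12 + (-1)*(-4)*e21
= (-10 - 4)*e12
= -14*e12
Coefficient = -14


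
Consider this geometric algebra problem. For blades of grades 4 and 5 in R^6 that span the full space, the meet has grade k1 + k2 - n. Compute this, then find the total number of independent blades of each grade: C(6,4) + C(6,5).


Meet grade = grade(A) + grade(B) - n
= 4 + 5 - 6 = 3
C(6,4) = 15
C(6,5) = 6
dim_A + dim_B = 15 + 6 = 21


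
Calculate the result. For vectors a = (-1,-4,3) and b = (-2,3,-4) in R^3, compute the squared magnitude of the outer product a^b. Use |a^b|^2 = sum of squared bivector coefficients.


a wedge b = (a1*b2 - a2*b1)*e12 + (a1*b3 - a3*b1)*e13 + (a2*b3 - a3*b2)*e23
e12 coeff: (-1)*3 - (-4)*(-2) = -3 - 8 = -11
e13 coeff: (-1)*(-4) - 3*(-2) = 4 - (-6) = 10
e23 coeff: (-4)*(-4) - 3*3 = 16 - 9 = 7
|a wedge b|^2 = (-11)^2 + 10^2 + 7^2
= 121 + 100 + 49
= 270


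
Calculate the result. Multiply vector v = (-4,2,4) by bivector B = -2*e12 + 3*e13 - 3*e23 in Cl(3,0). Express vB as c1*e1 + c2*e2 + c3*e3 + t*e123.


vB has grade-1 (vector) and grade-3 (trivector) parts: vB = (v _| B) + (v ^ B).
Vector part <vB>_1:
  e1: -v2*b12 - v3*b13 = -(2)*(-2) - (4)*(3) = -8
  e2: v1*b12 - v3*b23 = (-4)*(-2) - (4)*(-3) = 20
  e3: v1*b13 + v2*b23 = (-4)*(3) + (2)*(-3) = -18
Trivector part <vB>_3:
  e123: v1*b23 - v2*b13 + v3*b12 = (-4)*(-3) - (2)*(3) + (4)*(-2) = -2
vB = -8*e1 + 20*e2 - 18*e3 - 2*e123


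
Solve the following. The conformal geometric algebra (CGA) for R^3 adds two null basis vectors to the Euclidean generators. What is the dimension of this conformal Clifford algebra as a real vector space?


The conformal model of R^3 uses Cl(4,1): the 3 Euclidean generators plus two extra orthogonal generators e+ (e+^2 = +1) and e- (e-^2 = -1), from which the null vectors e0, einf are built.
Number of generators m = 3 + 2 = 5.
dim Cl(p,q) = 2^m = 2^5 = 32


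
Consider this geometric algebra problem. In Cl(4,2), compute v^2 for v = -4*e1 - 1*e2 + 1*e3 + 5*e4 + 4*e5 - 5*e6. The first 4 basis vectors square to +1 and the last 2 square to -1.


v^2 = sum of c_i^2 * e_i^2
Positive signature terms (e_i^2 = +1): (-4)^2 + (-1)^2 + 1^2 + 5^2 = 43
Negative signature terms (e_j^2 = -1): 4^2 + (-5)^2 = 41
v^2 = 43 - 41 = 2


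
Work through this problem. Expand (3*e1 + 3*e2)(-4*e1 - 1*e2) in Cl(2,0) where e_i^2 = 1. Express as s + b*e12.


Expand: (3*e1 + 3*e2)(-4*e1 - 1*e2)
= 3*(-4)*e1e1 + 3*(-1)*e1e2 + 3*(-4)*e2e1 + 3*(-1)*e2e2
Using e1^2 = e2^2 = 1, e2e1 = -e1e2:
Scalar part s = 3*(-4) + 3*(-1) = -12 + (-3) = -15
Bivector part b = 3*(-1) - 3*(-4) = -3 - (-12) = 9
uv = -15 + 9*e12


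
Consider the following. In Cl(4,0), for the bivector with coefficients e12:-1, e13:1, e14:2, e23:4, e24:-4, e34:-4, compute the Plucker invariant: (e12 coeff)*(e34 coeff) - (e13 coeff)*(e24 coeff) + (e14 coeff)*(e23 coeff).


Plucker relation: af - be + cd
a*f = (-1)*(-4) = 4
b*e = 1*(-4) = -4
c*d = 2*4 = 8
af - be + cd = 4 - (-4) + 8
= 16


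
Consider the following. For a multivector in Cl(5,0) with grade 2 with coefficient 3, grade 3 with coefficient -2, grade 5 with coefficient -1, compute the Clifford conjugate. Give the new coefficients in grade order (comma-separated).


Clifford conjugate sign for grade k: (-1)^(k(k+1)/2)
Grade 2: (-1)^(2*3/2) = (-1)^3 = -1, coeff 3 -> -3
Grade 3: (-1)^(3*4/2) = (-1)^6 = 1, coeff -2 -> -2
Grade 5: (-1)^(5*6/2) = (-1)^15 = -1, coeff -1 -> 1
Conjugated coefficients: -3, -2, 1
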